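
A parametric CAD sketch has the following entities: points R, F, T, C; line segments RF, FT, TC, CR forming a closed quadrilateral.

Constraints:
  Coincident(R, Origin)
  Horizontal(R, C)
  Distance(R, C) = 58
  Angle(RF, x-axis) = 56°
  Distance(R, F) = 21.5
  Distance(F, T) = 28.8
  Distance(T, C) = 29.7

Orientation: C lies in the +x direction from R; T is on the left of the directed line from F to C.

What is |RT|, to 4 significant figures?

46.71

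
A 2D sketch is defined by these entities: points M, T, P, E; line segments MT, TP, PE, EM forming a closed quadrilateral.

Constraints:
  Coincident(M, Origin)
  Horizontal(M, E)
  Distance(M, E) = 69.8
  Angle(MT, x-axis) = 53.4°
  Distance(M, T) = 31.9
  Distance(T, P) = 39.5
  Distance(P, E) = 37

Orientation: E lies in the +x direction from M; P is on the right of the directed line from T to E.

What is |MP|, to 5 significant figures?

36.050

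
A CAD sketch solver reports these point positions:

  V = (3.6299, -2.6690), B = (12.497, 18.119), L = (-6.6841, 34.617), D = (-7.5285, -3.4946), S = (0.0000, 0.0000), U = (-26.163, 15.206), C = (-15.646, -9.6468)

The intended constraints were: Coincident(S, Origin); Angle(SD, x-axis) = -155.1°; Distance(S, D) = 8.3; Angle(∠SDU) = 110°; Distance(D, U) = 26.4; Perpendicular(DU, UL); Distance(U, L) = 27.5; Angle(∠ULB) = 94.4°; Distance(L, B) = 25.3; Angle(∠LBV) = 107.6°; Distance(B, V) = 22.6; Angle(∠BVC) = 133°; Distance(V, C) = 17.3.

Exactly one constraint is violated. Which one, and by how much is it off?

Distance(V, C) = 17.3 — off by 3.20.

S = (0.00, 0.00) ✓; SD at -155.1° ✓; |SD| = 8.300 ✓; ∠SDU = 110.0° ✓; |DU| = 26.40 ✓; ∠(DU, UL) = 90.00° ✓; |UL| = 27.50 ✓; ∠ULB = 94.40° ✓; |LB| = 25.30 ✓; ∠LBV = 107.6° ✓; |BV| = 22.60 ✓; ∠BVC = 133.0° ✓; |VC| = 20.50 ✗.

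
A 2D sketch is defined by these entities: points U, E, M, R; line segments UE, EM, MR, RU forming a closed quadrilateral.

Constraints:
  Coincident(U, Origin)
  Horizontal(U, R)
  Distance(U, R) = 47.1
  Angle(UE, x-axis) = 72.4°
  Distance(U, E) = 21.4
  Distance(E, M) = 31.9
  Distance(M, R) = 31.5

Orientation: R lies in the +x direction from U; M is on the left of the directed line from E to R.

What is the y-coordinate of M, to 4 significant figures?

29.82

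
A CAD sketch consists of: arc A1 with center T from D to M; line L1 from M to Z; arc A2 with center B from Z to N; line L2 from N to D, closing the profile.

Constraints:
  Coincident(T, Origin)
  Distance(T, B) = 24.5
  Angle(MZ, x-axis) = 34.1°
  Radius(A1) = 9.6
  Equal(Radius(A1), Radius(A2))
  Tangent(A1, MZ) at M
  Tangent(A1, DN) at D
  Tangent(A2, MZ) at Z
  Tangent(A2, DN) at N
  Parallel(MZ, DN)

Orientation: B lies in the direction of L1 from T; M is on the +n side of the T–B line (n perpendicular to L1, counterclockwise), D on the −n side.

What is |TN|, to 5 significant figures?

26.314

The slot axis is L1's direction at 34.1°, so u = (cos 34.1°, sin 34.1°) = (0.82806, 0.56064) and n = (−sin 34.1°, cos 34.1°) = (-0.56064, 0.82806). T is at the origin and B lies 24.5 along u from T, so B = 24.5·u = (20.287, 13.736). Tangency of A1 to both parallel lines with radius 9.6 puts M and D at T ± 9.6·n: M = (-5.3821, 7.9494), D = (5.3821, -7.9494). Equal radii place Z and N the same way about B: Z = B + 9.6·n = (14.905, 21.685), N = B − 9.6·n = (25.670, 5.7863). Then |TN| = |N − T| = 26.314.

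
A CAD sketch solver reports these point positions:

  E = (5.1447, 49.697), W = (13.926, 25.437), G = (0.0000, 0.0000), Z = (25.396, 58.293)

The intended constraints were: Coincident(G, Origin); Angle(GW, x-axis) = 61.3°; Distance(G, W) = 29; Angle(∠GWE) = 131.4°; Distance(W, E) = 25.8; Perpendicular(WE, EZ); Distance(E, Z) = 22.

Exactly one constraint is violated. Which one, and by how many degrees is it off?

Perpendicular(WE, EZ) — off by 3.10°.

G = (0.00, 0.00) ✓; GW at 61.30° ✓; |GW| = 29.00 ✓; ∠GWE = 131.4° ✓; |WE| = 25.80 ✓; ∠(WE, EZ) = 86.90° ✗; |EZ| = 22.00 ✓.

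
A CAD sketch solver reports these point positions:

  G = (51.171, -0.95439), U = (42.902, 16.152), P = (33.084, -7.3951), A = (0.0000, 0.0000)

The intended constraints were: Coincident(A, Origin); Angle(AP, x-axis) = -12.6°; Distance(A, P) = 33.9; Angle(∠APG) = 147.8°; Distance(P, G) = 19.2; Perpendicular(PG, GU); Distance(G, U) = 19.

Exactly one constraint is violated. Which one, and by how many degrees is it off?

Perpendicular(PG, GU) — off by 6.20°.

A = (0.00, 0.00) ✓; AP at -12.60° ✓; |AP| = 33.90 ✓; ∠APG = 147.8° ✓; |PG| = 19.20 ✓; ∠(PG, GU) = 96.20° ✗; |GU| = 19.00 ✓.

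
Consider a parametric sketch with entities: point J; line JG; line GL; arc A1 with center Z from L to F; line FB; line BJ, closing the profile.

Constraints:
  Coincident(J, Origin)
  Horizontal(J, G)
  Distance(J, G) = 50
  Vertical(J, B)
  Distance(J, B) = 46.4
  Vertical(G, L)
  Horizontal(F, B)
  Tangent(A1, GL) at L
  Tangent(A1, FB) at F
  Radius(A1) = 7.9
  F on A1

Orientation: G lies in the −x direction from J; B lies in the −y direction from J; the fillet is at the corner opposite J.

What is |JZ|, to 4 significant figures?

57.05

J is at the origin; J and G share the same y with |JG| = 50.0 and G on the −x side, so G = (-50.00, 0.000). J and B share the same x with |JB| = 46.4 and B on the −y side, so B = (0.000, -46.40). The virtual corner opposite J is at (-50.00, -46.40). A1 meets GL tangentially, so ZL is at right angles to GL and tangency of A1 to FB means the radius ZF is perpendicular to FB, with radius 7.9, so the center Z sits 7.9 in from both sides at Z = (-42.10, -38.50). Then |JZ| = |Z − J| = 57.05.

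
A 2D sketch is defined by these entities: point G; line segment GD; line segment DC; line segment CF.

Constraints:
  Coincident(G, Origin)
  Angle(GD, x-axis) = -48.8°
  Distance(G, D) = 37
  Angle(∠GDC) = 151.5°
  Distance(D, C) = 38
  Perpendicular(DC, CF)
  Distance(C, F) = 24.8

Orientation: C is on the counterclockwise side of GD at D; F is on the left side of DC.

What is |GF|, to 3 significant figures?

70.9

G is at the origin; GD runs at -48.8° with length 37.0, so D = 37.0·(cos -48.8°, sin -48.8°) = (24.4, -27.8). ∠GDC = 151.5°, so DC runs at -48.8° + (180° − 151.5°) = -20.3° from the x-axis; with |DC| = 38.0, C = D + 38.0·(cos -20.3°, sin -20.3°) = (60.0, -41.0). DC is perpendicular to CF; with |CF| = 24.8 on the left of DC, F = C + 24.8·(0.347, 0.938) = (68.6, -17.8). Then |GF| = |F − G| = 70.9.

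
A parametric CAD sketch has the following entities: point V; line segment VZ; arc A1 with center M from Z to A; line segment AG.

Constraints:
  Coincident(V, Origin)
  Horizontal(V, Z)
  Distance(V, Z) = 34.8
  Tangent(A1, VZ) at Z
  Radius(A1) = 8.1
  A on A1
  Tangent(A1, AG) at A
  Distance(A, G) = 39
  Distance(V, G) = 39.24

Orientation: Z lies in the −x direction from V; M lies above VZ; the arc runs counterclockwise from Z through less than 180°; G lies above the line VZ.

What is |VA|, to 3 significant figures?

28.0

V is at the origin; VZ is horizontal with |VZ| = 34.8 and Z on the −x side, so Z = (-34.8, 0.00). A1 meets VZ tangentially, so MZ is at right angles to VZ, so M = Z + (0, 8.1) = (-34.8, 8.10). Since MA ⟂ AG (tangency), |MG| = √(8.1² + 39.0²) = 39.8 regardless of where A sits on A1. So G lies on both circle(V, 39.24) and circle(M, 39.8); the above-VZ intersection is G = (-8.77, 38.2). A is the foot of the tangent from G: A = (-27.7, 4.16).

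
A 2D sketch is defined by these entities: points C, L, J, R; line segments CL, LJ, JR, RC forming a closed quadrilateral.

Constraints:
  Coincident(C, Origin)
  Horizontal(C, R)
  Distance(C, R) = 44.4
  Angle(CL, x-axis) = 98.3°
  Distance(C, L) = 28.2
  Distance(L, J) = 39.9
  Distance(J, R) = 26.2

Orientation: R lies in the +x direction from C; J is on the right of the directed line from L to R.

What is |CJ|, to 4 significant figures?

19.29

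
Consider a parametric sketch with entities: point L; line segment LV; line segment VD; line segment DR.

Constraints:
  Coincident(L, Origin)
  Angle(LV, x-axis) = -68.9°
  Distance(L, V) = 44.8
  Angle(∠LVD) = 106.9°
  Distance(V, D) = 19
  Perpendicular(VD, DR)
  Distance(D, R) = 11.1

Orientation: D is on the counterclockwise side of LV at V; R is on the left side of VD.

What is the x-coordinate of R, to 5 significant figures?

34.264

∠LVD = 106.9°, so VD runs at -68.9° + (180° − 106.9°) = 4.2000° from the x-axis; with |VD| = 19.0, D = V + 19.0·(cos 4.2000°, sin 4.2000°) = (35.077, -40.405). VD is perpendicular to DR; with |DR| = 11.1 on the left of VD, R = D + 11.1·(-0.073238, 0.99731) = (34.264, -29.335). So R.x = 34.264.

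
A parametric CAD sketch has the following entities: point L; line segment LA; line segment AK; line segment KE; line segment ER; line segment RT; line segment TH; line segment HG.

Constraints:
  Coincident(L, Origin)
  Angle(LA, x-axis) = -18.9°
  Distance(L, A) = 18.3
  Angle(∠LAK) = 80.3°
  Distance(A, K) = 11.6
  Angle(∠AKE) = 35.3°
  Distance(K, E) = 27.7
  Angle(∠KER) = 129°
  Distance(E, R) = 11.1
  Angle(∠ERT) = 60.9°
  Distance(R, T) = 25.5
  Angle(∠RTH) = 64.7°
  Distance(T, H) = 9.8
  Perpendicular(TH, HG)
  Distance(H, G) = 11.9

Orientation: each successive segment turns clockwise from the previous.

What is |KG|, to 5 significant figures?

24.578

L is at the origin; LA runs at -18.9° with length 18.3, so A = (17.313, -5.9277). ∠LAK = 80.3° gives AK at -118.60° from the x-axis; with |AK| = 11.6, K = (11.761, -16.112). ∠AKE = 35.3° gives KE at 96.700° from the x-axis; with |KE| = 27.7, E = (8.5288, 11.399). ∠KER = 129.0° gives ER at 45.700° from the x-axis; with |ER| = 11.1, R = (16.281, 19.343). ∠ERT = 60.9° gives RT at -73.400° from the x-axis; with |RT| = 25.5, T = (23.566, -5.0945). ∠RTH = 64.7° gives TH at 171.30° from the x-axis; with |TH| = 9.8, H = (13.879, -3.6121). The perpendicularity gives HG at right angles to TH, so HG runs at 81.300°; with |HG| = 11.9, G = (15.679, 8.1509). Then |KG| = |G − K| = 24.578.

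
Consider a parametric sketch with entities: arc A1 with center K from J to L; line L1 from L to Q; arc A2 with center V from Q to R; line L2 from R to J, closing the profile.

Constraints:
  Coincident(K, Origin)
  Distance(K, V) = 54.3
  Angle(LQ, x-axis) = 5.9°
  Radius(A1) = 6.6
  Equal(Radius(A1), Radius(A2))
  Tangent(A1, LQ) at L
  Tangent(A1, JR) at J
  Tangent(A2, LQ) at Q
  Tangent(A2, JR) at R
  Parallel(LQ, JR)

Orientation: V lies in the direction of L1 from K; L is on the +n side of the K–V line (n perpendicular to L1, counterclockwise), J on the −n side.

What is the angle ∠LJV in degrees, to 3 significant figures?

83.1°

K is at the origin and V lies 54.3 along u from K, so V = 54.3·u = (54.0, 5.58). Tangency of A1 to both parallel lines with radius 6.6 puts L and J at K ± 6.6·n: L = (-0.678, 6.57), J = (0.678, -6.57). Then cos ∠LJV = JL·JV / (|JL||JV|), giving 83.1°.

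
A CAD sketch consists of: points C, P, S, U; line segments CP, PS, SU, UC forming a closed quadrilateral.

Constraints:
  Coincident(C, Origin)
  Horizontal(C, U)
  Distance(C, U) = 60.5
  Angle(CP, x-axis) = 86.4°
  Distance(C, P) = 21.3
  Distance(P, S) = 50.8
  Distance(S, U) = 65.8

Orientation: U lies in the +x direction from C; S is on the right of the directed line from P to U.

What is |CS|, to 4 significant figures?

29.59

Checks: |PS| = 50.80 ✓; |SU| = 65.80 ✓.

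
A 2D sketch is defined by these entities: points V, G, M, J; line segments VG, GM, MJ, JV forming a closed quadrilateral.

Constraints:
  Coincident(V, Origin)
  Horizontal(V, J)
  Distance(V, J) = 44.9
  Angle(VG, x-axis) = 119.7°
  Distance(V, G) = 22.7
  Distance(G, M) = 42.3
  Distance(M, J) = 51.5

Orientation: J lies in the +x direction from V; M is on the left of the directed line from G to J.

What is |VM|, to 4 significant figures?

50.98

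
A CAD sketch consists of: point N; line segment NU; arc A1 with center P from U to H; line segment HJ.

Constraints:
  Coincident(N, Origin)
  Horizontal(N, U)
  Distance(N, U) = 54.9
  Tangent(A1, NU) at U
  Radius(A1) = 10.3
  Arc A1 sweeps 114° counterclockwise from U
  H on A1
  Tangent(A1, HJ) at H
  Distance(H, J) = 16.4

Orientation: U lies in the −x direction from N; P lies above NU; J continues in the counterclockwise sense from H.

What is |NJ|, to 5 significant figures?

59.911

On A1, U sits at bearing -90° from P; a 114° counterclockwise sweep puts H at bearing 24°, so H = P + 10.3·(cos 24°, sin 24°) = (-45.490, 14.489). Since A1 is tangent to HJ there, PH ⟂ HJ, so HJ runs along (−sin 24°, cos 24°); with |HJ| = 16.4, J = (-52.161, 29.472). Then |NJ| = |J − N| = 59.911.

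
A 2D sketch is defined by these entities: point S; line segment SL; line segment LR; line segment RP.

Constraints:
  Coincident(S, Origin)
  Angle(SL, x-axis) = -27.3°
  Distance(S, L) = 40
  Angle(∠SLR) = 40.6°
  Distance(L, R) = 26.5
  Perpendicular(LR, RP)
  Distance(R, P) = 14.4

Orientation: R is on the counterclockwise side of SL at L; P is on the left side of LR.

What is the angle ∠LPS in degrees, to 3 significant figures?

137°

S is at the origin; SL runs at -27.3° with length 40.0, so L = 40.0·(cos -27.3°, sin -27.3°) = (35.5, -18.3). ∠SLR = 40.6°, so LR runs at -27.3° + (180° − 40.6°) = 112° from the x-axis; with |LR| = 26.5, R = L + 26.5·(cos 112°, sin 112°) = (25.6, 6.21). LR is perpendicular to RP; with |RP| = 14.4 on the left of LR, P = R + 14.4·(-0.927, -0.376) = (12.2, 0.789). Then cos ∠LPS = PL·PS / (|PL||PS|), giving 137°.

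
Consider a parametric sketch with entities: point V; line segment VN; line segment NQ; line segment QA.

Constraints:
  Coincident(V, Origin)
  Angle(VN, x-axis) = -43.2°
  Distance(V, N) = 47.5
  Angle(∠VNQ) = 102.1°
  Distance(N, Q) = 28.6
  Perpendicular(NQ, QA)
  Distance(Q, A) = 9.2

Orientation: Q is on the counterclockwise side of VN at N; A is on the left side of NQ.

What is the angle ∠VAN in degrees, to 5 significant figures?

61.840°

V is at the origin; VN runs at -43.2° with length 47.5, so N = 47.5·(cos -43.2°, sin -43.2°) = (34.626, -32.516). ∠VNQ = 102.1°, so NQ runs at -43.2° + (180° − 102.1°) = 34.700° from the x-axis; with |NQ| = 28.6, Q = N + 28.6·(cos 34.700°, sin 34.700°) = (58.139, -16.235). NQ ⟂ QA; with |QA| = 9.2 on the left of NQ, A = Q + 9.2·(-0.56928, 0.82214) = (52.902, -8.6709). Then cos ∠VAN = AV·AN / (|AV||AN|), giving 61.840°.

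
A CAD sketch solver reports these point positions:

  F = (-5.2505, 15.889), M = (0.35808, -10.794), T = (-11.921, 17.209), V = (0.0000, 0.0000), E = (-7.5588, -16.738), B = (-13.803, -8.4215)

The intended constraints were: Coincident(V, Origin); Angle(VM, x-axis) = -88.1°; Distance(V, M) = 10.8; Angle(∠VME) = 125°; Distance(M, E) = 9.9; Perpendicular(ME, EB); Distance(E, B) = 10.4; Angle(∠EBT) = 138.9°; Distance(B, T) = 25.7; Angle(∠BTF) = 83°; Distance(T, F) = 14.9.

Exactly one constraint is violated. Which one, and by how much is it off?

Distance(T, F) = 14.9 — off by 8.10.

V = (0.00, 0.00) ✓; VM at -88.10° ✓; |VM| = 10.80 ✓; ∠VME = 125.0° ✓; |ME| = 9.900 ✓; ∠(ME, EB) = 90.00° ✓; |EB| = 10.40 ✓; ∠EBT = 138.9° ✓; |BT| = 25.70 ✓; ∠BTF = 83.01° ✓; |TF| = 6.800 ✗.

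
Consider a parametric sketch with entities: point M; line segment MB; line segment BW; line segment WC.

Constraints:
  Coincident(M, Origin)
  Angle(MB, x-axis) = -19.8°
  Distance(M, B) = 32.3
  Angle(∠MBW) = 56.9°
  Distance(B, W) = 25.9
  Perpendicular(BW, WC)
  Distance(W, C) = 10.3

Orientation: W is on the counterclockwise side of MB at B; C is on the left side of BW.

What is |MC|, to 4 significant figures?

18.68

∠MBW = 56.9°, so BW runs at -19.8° + (180° − 56.9°) = 103.3° from the x-axis; with |BW| = 25.9, W = B + 25.9·(cos 103.3°, sin 103.3°) = (24.43, 14.26). BW is perpendicular to WC; with |WC| = 10.3 on the left of BW, C = W + 10.3·(-0.9732, -0.2300) = (14.41, 11.89). Then |MC| = |C − M| = 18.68.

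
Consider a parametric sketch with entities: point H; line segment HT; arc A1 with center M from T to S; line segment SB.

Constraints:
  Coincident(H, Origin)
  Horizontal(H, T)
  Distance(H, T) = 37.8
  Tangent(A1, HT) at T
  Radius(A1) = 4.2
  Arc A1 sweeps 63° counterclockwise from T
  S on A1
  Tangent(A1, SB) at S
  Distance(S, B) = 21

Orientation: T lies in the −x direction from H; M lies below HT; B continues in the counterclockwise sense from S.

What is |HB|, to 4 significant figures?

55.23

On A1, T sits at bearing 90° from M; a 63° counterclockwise sweep puts S at bearing 153°, so S = M + 4.2·(cos 153°, sin 153°) = (-41.54, -2.293). Tangency of A1 to SB means the radius MS is perpendicular to SB, so SB runs along (−sin 153°, cos 153°); with |SB| = 21.0, B = (-51.08, -21.00). Then |HB| = |B − H| = 55.23.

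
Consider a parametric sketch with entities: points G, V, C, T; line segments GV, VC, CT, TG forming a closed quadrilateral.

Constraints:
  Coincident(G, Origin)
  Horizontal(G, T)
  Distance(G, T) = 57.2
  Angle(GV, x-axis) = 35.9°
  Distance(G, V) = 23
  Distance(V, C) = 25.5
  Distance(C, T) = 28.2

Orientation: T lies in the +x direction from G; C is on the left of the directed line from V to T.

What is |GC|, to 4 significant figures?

48.23

Checks: G = (0.00, 0.00) ✓; |VC| = 25.50 ✓; |CT| = 28.20 ✓.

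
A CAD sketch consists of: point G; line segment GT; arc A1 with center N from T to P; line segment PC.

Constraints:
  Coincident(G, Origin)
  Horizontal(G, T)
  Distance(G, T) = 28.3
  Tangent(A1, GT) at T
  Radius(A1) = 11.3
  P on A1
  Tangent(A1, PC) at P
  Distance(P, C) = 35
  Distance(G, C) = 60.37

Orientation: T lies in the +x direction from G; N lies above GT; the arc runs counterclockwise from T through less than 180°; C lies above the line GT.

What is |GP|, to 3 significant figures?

41.3

Checks: G = (0.00, 0.00) ✓; |NP| = 11.30 ✓; ∠(NP, PC) = 90.00° ✓; |PC| = 35.00 ✓; |GC| = 60.37 ✓.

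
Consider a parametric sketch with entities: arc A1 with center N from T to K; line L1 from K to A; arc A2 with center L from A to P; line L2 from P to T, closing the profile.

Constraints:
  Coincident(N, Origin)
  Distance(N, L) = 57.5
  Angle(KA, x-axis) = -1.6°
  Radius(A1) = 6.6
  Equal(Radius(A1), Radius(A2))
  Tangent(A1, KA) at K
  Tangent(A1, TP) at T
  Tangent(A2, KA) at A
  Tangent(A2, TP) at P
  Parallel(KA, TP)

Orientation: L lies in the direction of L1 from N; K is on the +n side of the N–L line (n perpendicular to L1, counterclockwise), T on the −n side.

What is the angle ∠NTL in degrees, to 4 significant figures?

83.45°

The slot axis is L1's direction at -1.6°, so u = (cos -1.6°, sin -1.6°) = (0.9996, -0.02792) and n = (−sin -1.6°, cos -1.6°) = (0.02792, 0.9996). N is at the origin and L lies 57.5 along u from N, so L = 57.5·u = (57.48, -1.605). Tangency of A1 to both parallel lines with radius 6.6 puts K and T at N ± 6.6·n: K = (0.1843, 6.597), T = (-0.1843, -6.597). Then cos ∠NTL = TN·TL / (|TN||TL|), giving 83.45°.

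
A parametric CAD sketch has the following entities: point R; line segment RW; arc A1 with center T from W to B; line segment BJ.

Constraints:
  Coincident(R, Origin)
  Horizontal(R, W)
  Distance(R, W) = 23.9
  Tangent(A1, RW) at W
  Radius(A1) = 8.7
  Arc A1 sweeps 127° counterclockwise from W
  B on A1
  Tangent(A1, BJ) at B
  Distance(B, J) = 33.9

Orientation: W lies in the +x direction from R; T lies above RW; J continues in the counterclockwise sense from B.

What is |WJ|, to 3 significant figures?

43.2

R is at the origin; R and W share the same y with |RW| = 23.9 and W on the +x side, so W = (23.9, 0.00). Since A1 is tangent to RW there, TW ⟂ RW, so T = W + (0, 8.7) = (23.9, 8.70). On A1, W sits at bearing -90° from T; a 127° counterclockwise sweep puts B at bearing 37°, so B = T + 8.7·(cos 37°, sin 37°) = (30.8, 13.9). A1 meets BJ tangentially, so TB is at right angles to BJ, so BJ runs along (−sin 37°, cos 37°); with |BJ| = 33.9, J = (10.4, 41.0). Then |WJ| = |J − W| = 43.2.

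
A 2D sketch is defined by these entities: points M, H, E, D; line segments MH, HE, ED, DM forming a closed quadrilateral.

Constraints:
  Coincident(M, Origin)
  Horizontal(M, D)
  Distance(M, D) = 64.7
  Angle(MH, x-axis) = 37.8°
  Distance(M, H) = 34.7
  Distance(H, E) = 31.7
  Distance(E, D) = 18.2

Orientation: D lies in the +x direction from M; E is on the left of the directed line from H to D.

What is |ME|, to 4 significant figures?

61.33

Checks: |HE| = 31.70 ✓; |ED| = 18.20 ✓.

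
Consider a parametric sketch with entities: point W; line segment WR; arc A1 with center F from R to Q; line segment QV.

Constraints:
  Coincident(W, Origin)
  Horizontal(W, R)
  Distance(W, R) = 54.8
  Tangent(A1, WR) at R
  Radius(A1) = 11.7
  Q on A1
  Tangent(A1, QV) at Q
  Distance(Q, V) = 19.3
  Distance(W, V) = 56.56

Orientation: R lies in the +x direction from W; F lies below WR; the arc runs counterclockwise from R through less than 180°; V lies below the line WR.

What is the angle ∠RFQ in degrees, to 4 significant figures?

98.92°

Checks: |FQ| = 11.70 ✓; ∠(FQ, QV) = 90.00° ✓; |QV| = 19.30 ✓; |WV| = 56.56 ✓.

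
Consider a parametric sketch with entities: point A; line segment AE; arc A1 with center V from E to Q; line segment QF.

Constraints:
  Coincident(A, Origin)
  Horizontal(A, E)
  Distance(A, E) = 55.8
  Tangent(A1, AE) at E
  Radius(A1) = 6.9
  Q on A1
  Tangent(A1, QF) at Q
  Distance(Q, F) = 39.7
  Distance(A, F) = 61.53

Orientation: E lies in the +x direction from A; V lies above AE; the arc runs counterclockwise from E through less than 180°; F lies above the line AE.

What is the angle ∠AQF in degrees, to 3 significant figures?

69.8°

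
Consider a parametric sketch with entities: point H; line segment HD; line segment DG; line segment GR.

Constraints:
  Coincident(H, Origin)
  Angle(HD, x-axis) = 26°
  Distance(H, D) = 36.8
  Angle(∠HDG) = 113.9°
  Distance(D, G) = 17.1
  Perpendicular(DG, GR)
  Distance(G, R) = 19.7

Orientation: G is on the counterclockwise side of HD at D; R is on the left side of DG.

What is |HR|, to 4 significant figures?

34.91

∠HDG = 113.9°, so DG runs at 26.0° + (180° − 113.9°) = 92.10° from the x-axis; with |DG| = 17.1, G = D + 17.1·(cos 92.10°, sin 92.10°) = (32.45, 33.22). The perpendicularity gives GR at right angles to DG; with |GR| = 19.7 on the left of DG, R = G + 19.7·(-0.9993, -0.03664) = (12.76, 32.50). Then |HR| = |R − H| = 34.91.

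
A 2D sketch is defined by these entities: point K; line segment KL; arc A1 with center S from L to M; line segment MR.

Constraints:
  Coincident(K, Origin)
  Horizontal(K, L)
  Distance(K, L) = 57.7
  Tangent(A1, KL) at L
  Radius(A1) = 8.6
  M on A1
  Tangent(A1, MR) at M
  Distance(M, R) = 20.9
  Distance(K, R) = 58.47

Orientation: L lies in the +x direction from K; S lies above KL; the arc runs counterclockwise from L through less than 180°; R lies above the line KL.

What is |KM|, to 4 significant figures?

65.70

K is at the origin; K and L share the same y with |KL| = 57.7 and L on the +x side, so L = (57.70, 0.000). Since A1 is tangent to KL there, SL ⟂ KL, so S = L + (0, 8.6) = (57.70, 8.600). Since SM ⟂ MR (tangency), |SR| = √(8.6² + 20.9²) = 22.60 regardless of where M sits on A1. So R lies on both circle(K, 58.47) and circle(S, 22.60); the above-KL intersection is R = (50.23, 29.93). M is the foot of the tangent from R: M = (64.12, 14.32).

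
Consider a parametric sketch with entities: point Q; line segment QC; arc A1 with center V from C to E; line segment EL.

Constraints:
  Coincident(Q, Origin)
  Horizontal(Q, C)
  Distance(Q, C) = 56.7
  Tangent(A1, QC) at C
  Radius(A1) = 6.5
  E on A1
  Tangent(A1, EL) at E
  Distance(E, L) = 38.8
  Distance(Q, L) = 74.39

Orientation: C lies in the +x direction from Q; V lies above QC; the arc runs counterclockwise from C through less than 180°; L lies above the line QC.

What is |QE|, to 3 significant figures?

63.6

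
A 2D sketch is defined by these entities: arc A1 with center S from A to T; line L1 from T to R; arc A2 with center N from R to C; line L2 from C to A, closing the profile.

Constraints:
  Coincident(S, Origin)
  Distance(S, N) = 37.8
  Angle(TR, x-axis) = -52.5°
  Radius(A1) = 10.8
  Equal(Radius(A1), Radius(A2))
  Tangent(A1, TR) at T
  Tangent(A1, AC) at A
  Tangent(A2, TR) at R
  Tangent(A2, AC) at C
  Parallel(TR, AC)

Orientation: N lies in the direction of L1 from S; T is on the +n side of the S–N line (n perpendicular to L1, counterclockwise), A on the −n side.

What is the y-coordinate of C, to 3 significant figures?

-36.6

Tangency of A1 to both parallel lines with radius 10.8 puts T and A at S ± 10.8·n: T = (8.57, 6.57), A = (-8.57, -6.57). Equal radii place R and C the same way about N: R = N + 10.8·n = (31.6, -23.4), C = N − 10.8·n = (14.4, -36.6). So C.y = -36.6.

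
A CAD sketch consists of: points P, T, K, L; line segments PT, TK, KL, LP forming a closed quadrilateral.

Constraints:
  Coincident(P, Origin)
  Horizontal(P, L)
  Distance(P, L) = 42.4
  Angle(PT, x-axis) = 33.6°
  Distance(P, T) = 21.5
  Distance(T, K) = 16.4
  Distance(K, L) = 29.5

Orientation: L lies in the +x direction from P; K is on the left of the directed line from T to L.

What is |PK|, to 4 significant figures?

37.25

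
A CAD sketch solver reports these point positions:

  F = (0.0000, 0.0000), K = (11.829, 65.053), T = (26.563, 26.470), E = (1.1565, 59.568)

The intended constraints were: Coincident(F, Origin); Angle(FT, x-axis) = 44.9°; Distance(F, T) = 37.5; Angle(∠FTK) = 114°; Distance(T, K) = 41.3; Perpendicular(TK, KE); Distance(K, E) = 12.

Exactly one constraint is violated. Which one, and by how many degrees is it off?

Perpendicular(TK, KE) — off by 6.30°.

F = (0.00, 0.00) ✓; FT at 44.90° ✓; |FT| = 37.50 ✓; ∠FTK = 114.0° ✓; |TK| = 41.30 ✓; ∠(TK, KE) = 96.30° ✗; |KE| = 12.00 ✓.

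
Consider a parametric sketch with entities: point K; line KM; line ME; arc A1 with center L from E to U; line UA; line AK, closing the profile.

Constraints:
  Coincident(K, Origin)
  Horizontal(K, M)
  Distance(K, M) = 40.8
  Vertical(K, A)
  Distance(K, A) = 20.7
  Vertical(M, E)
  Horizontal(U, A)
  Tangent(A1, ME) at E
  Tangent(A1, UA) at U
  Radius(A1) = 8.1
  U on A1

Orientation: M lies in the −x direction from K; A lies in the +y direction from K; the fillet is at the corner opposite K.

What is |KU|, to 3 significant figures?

38.7

K is at the origin; KM is horizontal with |KM| = 40.8 and M on the −x side, so M = (-40.8, 0.00). KA is vertical with |KA| = 20.7 and A on the +y side, so A = (0.00, 20.7). The virtual corner opposite K is at (-40.8, 20.7). The tangent condition forces LE to be normal to ME and since A1 is tangent to UA there, LU ⟂ UA, with radius 8.1, so the center L sits 8.1 in from both sides at L = (-32.7, 12.6). That places the tangent points at E = (-40.8, 12.6) on ME and U = (-32.7, 20.7) on UA. Then |KU| = |U − K| = 38.7.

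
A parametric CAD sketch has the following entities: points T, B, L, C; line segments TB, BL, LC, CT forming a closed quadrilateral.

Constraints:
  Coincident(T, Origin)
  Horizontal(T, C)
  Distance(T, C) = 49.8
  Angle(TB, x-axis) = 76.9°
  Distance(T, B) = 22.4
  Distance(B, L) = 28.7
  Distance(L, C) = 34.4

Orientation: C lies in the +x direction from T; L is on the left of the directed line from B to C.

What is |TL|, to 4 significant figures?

44.21

T is at the origin; T and C share the same y with |TC| = 49.8 and C in +x, so C = (49.8, 0). TB runs at 76.9° with |TB| = 22.4, so B = (5.077, 21.82). L is determined by |BL| = 28.7 and |LC| = 34.4 together: it lies at the intersection of circle(B, 28.7) and circle(C, 34.4). With |BC| = 49.76, the foot of the radical line on BC is 21.27 from B and the perpendicular offset is √(28.7² − 21.27²) = 19.27. Taking the left-of-BC solution: L = (32.64, 29.81).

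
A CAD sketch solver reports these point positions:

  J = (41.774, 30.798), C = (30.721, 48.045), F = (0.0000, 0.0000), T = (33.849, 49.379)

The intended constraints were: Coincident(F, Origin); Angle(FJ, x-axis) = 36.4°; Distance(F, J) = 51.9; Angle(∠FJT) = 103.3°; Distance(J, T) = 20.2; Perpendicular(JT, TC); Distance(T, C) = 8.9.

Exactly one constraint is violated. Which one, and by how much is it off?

Distance(T, C) = 8.9 — off by 5.50.

F = (0.00, 0.00) ✓; FJ at 36.40° ✓; |FJ| = 51.90 ✓; ∠FJT = 103.3° ✓; |JT| = 20.20 ✓; ∠(JT, TC) = 90.00° ✓; |TC| = 3.401 ✗.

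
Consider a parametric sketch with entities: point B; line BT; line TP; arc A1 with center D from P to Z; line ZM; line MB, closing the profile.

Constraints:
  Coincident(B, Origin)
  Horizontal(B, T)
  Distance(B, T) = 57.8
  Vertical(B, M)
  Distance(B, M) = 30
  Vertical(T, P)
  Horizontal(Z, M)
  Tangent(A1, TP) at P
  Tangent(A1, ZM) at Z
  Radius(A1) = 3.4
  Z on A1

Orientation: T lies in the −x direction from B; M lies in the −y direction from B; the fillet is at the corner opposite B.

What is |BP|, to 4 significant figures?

63.63

The virtual corner opposite B is at (-57.80, -30.00). A1 meets TP tangentially, so DP is at right angles to TP and the tangent condition forces DZ to be normal to ZM, with radius 3.4, so the center D sits 3.4 in from both sides at D = (-54.40, -26.60). That places the tangent points at P = (-57.80, -26.60) on TP and Z = (-54.40, -30.00) on ZM. Then |BP| = |P − B| = 63.63.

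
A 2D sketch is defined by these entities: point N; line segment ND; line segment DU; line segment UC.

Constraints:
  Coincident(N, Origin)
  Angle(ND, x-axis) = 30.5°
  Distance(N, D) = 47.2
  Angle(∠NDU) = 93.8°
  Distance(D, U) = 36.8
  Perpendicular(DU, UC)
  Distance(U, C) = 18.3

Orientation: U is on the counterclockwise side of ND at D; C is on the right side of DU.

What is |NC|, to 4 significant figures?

76.62

N is at the origin; ND runs at 30.5° with length 47.2, so D = 47.2·(cos 30.5°, sin 30.5°) = (40.67, 23.96). ∠NDU = 93.8°, so DU runs at 30.5° + (180° − 93.8°) = 116.7° from the x-axis; with |DU| = 36.8, U = D + 36.8·(cos 116.7°, sin 116.7°) = (24.13, 56.83). DU is perpendicular to UC; with |UC| = 18.3 on the right of DU, C = U + 18.3·(0.8934, 0.4493) = (40.48, 65.05). Then |NC| = |C − N| = 76.62.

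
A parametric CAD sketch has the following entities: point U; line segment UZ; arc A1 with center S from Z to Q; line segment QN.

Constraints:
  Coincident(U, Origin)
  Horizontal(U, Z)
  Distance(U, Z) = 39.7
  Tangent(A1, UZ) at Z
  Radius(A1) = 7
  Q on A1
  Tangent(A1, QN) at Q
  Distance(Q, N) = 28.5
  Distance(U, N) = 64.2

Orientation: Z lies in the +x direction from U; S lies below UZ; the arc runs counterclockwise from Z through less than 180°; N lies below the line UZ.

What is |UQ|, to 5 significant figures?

37.027

U is at the origin; U and Z share the same y with |UZ| = 39.7 and Z on the +x side, so Z = (39.700, 0.0000). The tangent condition forces SZ to be normal to UZ, so S = Z + (0, -7) = (39.700, -7.0000). Since SQ ⟂ QN (tangency), |SN| = √(7.0² + 28.5²) = 29.347 regardless of where Q sits on A1. So N lies on both circle(U, 64.2) and circle(S, 29.347); the below-UZ intersection is N = (55.992, -31.410). Q is the foot of the tangent from N: Q = (34.973, -12.163).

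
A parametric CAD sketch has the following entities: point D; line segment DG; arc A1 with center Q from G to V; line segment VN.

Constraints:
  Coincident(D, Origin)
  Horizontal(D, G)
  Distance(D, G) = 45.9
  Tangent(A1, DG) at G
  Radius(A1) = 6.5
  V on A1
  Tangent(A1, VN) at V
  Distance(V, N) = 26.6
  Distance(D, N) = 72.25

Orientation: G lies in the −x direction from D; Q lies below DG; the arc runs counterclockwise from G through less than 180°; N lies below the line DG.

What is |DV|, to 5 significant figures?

50.589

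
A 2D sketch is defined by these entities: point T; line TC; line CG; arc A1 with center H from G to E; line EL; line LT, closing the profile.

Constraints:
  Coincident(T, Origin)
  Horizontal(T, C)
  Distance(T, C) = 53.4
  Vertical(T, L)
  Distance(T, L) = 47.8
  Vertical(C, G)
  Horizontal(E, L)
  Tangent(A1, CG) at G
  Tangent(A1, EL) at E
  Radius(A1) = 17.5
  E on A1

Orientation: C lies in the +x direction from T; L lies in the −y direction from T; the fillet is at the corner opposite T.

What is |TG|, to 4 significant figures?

61.40

T is at the origin; T and C share the same y with |TC| = 53.4 and C on the +x side, so C = (53.40, 0.000). TL is vertical with |TL| = 47.8 and L on the −y side, so L = (0.000, -47.80). The virtual corner opposite T is at (53.40, -47.80). Tangency of A1 to CG means the radius HG is perpendicular to CG and the tangent condition forces HE to be normal to EL, with radius 17.5, so the center H sits 17.5 in from both sides at H = (35.90, -30.30). That places the tangent points at G = (53.40, -30.30) on CG and E = (35.90, -47.80) on EL. Then |TG| = |G − T| = 61.40.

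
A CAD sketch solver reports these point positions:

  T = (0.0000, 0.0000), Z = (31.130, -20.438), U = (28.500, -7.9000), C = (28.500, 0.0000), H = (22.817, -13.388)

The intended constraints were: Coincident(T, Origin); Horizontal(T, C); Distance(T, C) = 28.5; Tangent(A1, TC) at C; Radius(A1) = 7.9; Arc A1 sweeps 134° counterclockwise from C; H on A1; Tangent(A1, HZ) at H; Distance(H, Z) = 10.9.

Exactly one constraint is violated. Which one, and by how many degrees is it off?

Tangent(A1, HZ) at H — off by 5.70°.

T = (0.00, 0.00) ✓; T.y = 0.00, C.y = 0.00 ✓; |TC| = 28.50 ✓; ∠(UC, CT) = 90.00° ✓; |UC| = 7.900 ✓; bearing(U→H) − bearing(U→C) = 134.0° ✓; |UH| = 7.900 ✓; ∠(UH, HZ) = 84.30° ✗; |HZ| = 10.90 ✓.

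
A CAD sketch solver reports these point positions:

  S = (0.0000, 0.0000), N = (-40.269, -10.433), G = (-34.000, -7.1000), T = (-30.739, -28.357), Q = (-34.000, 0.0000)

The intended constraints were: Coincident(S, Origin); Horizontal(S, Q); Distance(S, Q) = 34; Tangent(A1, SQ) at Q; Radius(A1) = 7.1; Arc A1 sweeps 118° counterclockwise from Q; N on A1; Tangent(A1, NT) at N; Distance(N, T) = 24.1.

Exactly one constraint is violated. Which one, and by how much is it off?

Distance(N, T) = 24.1 — off by 3.80.

S = (0.00, 0.00) ✓; S.y = 0.00, Q.y = 0.00 ✓; |SQ| = 34.00 ✓; ∠(GQ, QS) = 90.00° ✓; |GQ| = 7.100 ✓; bearing(G→N) − bearing(G→Q) = 118.0° ✓; |GN| = 7.100 ✓; ∠(GN, NT) = 90.00° ✓; |NT| = 20.30 ✗.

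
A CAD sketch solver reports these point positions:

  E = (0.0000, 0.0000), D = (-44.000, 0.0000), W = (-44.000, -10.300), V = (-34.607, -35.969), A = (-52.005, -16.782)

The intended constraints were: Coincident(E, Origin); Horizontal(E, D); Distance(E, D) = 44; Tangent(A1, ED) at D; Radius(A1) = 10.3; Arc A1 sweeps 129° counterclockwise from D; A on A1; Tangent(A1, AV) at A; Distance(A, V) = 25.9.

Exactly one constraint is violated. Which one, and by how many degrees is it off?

Tangent(A1, AV) at A — off by 3.20°.

E = (0.00, 0.00) ✓; E.y = 0.00, D.y = 0.00 ✓; |ED| = 44.00 ✓; ∠(WD, DE) = 90.00° ✓; |WD| = 10.30 ✓; bearing(W→A) − bearing(W→D) = 129.0° ✓; |WA| = 10.30 ✓; ∠(WA, AV) = 86.80° ✗; |AV| = 25.90 ✓.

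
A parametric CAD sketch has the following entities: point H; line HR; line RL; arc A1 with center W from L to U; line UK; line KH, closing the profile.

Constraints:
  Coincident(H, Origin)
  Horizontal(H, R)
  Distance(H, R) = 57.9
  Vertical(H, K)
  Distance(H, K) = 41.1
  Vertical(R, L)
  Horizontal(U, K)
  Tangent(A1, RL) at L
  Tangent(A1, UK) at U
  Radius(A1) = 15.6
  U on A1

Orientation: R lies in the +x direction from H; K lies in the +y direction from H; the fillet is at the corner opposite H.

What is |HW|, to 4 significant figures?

49.39

H is at the origin; H and R share the same y with |HR| = 57.9 and R on the +x side, so R = (57.90, 0.000). HK is vertical with |HK| = 41.1 and K on the +y side, so K = (0.000, 41.10). The virtual corner opposite H is at (57.90, 41.10). Since A1 is tangent to RL there, WL ⟂ RL and A1 meets UK tangentially, so WU is at right angles to UK, with radius 15.6, so the center W sits 15.6 in from both sides at W = (42.30, 25.50). Then |HW| = |W − H| = 49.39.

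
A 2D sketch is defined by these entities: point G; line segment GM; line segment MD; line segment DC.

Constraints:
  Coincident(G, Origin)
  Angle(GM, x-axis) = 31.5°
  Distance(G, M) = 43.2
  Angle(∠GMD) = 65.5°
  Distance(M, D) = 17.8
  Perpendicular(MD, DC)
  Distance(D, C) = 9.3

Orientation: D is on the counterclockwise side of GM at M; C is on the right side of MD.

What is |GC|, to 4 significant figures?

48.61

∠GMD = 65.5°, so MD runs at 31.5° + (180° − 65.5°) = 146.0° from the x-axis; with |MD| = 17.8, D = M + 17.8·(cos 146.0°, sin 146.0°) = (22.08, 32.53). The perpendicularity gives DC at right angles to MD; with |DC| = 9.3 on the right of MD, C = D + 9.3·(0.5592, 0.8290) = (27.28, 40.24). Then |GC| = |C − G| = 48.61.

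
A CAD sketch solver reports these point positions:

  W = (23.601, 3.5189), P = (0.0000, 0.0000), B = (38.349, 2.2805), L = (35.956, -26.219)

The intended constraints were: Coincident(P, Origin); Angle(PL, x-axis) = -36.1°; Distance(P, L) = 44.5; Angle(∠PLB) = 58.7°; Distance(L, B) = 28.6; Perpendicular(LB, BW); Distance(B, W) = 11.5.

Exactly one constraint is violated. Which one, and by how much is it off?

Distance(B, W) = 11.5 — off by 3.30.

P = (0.00, 0.00) ✓; PL at -36.10° ✓; |PL| = 44.50 ✓; ∠PLB = 58.70° ✓; |LB| = 28.60 ✓; ∠(LB, BW) = 90.00° ✓; |BW| = 14.80 ✗.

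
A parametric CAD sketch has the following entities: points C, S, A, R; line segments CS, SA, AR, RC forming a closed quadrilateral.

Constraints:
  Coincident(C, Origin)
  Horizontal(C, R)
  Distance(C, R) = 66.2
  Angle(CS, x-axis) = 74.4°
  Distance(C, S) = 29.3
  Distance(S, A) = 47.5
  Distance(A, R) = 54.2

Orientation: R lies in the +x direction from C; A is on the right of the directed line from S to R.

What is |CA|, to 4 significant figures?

24.17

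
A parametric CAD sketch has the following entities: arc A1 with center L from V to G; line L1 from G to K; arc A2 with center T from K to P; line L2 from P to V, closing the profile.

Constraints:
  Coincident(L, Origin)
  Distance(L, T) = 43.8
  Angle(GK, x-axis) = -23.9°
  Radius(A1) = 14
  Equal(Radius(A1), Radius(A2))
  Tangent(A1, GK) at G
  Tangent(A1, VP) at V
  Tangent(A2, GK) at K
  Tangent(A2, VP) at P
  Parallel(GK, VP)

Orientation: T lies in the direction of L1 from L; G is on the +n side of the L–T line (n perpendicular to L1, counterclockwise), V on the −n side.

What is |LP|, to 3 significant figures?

46.0

The slot axis is L1's direction at -23.9°, so u = (cos -23.9°, sin -23.9°) = (0.914, -0.405) and n = (−sin -23.9°, cos -23.9°) = (0.405, 0.914). L is at the origin and T lies 43.8 along u from L, so T = 43.8·u = (40.0, -17.7). Tangency of A1 to both parallel lines with radius 14.0 puts G and V at L ± 14.0·n: G = (5.67, 12.8), V = (-5.67, -12.8). Equal radii place K and P the same way about T: K = T + 14.0·n = (45.7, -4.95), P = T − 14.0·n = (34.4, -30.5). Then |LP| = |P − L| = 46.0.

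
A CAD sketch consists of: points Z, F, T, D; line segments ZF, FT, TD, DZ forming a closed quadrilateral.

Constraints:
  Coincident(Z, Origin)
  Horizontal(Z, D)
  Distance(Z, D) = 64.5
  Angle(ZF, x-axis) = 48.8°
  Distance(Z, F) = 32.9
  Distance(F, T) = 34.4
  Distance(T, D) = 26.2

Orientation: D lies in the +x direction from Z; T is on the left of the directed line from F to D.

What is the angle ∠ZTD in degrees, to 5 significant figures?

84.901°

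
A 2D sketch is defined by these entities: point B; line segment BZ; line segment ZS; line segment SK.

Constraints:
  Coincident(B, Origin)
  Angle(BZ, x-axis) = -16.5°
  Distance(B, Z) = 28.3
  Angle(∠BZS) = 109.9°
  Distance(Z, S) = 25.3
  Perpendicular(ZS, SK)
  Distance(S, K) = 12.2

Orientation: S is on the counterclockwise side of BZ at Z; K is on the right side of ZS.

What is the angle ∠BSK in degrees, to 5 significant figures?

127.30°

B is at the origin; BZ runs at -16.5° with length 28.3, so Z = 28.3·(cos -16.5°, sin -16.5°) = (27.135, -8.0376). ∠BZS = 109.9°, so ZS runs at -16.5° + (180° − 109.9°) = 53.600° from the x-axis; with |ZS| = 25.3, S = Z + 25.3·(cos 53.600°, sin 53.600°) = (42.148, 12.326). ZS is perpendicular to SK; with |SK| = 12.2 on the right of ZS, K = S + 12.2·(0.80489, -0.59342) = (51.968, 5.0865). Then cos ∠BSK = SB·SK / (|SB||SK|), giving 127.30°.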